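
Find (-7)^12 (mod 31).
Using repeated squaring. (-7) ≡ 24 (mod 31). 12 = 8 + 4 (binary 1100). Repeated squaring mod 31: 24^1 ≡ 24; 24^2 ≡ 24² = 576 ≡ 18; 24^4 ≡ 18² = 324 ≡ 14; 24^8 ≡ 14² = 196 ≡ 10. Multiply: (-7)^12 ≡ 24^8 × 24^4 ≡ 10 × 14 (mod 31): 10 × 14 = 140 ≡ 16. So (-7)^12 ≡ 16 (mod 31).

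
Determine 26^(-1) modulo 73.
26^(-1) ≡ 59 (mod 73). Verification: 26 × 59 = 1534 ≡ 1 (mod 73)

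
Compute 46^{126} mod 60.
16

Using successive squaring:
Binary expansion of 126: 1111110
Powers of 46 mod 60 (each is the square of the previous):
  46^1 ≡ 46 (mod 60)
  46^2 ≡ 46² = 2116 ≡ 16 (mod 60)
  46^4 ≡ 16² = 256 ≡ 16 (mod 60)
  46^8 ≡ 16² = 256 ≡ 16 (mod 60)
  46^16 ≡ 16² = 256 ≡ 16 (mod 60)
  46^32 ≡ 16² = 256 ≡ 16 (mod 60)
  46^64 ≡ 16² = 256 ≡ 16 (mod 60)
126 = 64 + 32 + 16 + 8 + 4 + 2, so 46^126 = 46^64 × 46^32 × 46^16 × 46^8 × 46^4 × 46^2 ≡ 16 × 16 × 16 × 16 × 16 × 16 (mod 60)
Multiplying step by step:
  16 × 16 = 256 ≡ 16 (mod 60)
  16 × 16 = 256 ≡ 16 (mod 60)
  16 × 16 = 256 ≡ 16 (mod 60)
  16 × 16 = 256 ≡ 16 (mod 60)
  16 × 16 = 256 ≡ 16 (mod 60)
Result: 46^126 ≡ 16 (mod 60)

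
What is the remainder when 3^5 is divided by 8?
5 = 4 + 1 (binary 101). Repeated squaring mod 8: 3^1 ≡ 3; 3^2 ≡ 3² = 9 ≡ 1; 3^4 ≡ 1² = 1 ≡ 1. Multiply: 3^5 = 3^4 × 3^1 ≡ 1 × 3 (mod 8): 1 × 3 = 3 ≡ 3. So 3^5 ≡ 3 (mod 8).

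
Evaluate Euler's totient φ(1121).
1044

Prime factorization: 1121 = 19 × 59
Using the formula φ(n) = n × Π(1 - 1/p) for each prime factor p:
φ(1121) = 1121 × (1 - 1/19) × (1 - 1/59)
φ(1121) = 1044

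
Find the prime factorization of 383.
383

Divide by primes starting from smallest:
383 ÷ 383 = 1

383 = 383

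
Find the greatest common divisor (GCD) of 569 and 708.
1

Using the Euclidean algorithm:
569 = 0 × 708 + 569
708 = 1 × 569 + 139
569 = 4 × 139 + 13
139 = 10 × 13 + 9
13 = 1 × 9 + 4
9 = 2 × 4 + 1
4 = 4 × 1 + 0

GCD(569, 708) = 1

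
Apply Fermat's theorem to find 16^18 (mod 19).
By Fermat's Little Theorem, 16^{18} ≡ 1 (mod 19) since 19 is prime and gcd(16, 19) = 1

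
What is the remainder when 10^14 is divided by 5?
Using repeated squaring. 10 ≡ 0 (mod 5). 14 = 8 + 4 + 2 (binary 1110). Repeated squaring mod 5: 0^1 ≡ 0; 0^2 ≡ 0² = 0 ≡ 0; 0^4 ≡ 0² = 0 ≡ 0; 0^8 ≡ 0² = 0 ≡ 0. Multiply: 10^14 ≡ 0^8 × 0^4 × 0^2 ≡ 0 × 0 × 0 (mod 5): 0 × 0 = 0 ≡ 0; 0 × 0 = 0 ≡ 0. So 10^14 ≡ 0 (mod 5).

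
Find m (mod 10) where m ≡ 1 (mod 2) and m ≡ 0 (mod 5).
M = 2 × 5 = 10. M₁ = 5, y₁ ≡ 1 (mod 2). M₂ = 2, y₂ ≡ 3 (mod 5). m = 1×5×1 + 0×2×3 ≡ 5 (mod 10)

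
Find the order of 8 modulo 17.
Powers of 8 mod 17: 8^1≡8, 8^2≡13, 8^3≡2, 8^4≡16, 8^5≡9, 8^6≡4, 8^7≡15, 8^8≡1. Order = 8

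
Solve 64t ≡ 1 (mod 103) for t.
64^(-1) ≡ 66 (mod 103). Verification: 64 × 66 = 4224 ≡ 1 (mod 103)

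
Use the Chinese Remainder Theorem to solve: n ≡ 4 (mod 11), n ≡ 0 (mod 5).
15

Using the Chinese Remainder Theorem:
M = product of moduli = 55
For equation 1: M_1 = 5, 5 ≡ 5 (mod 11), inverse of 5 mod 11 is 9 (check: 5 × 9 = 45 ≡ 1 (mod 11))
For equation 2: M_2 = 11, 11 ≡ 1 (mod 5), inverse of 11 mod 5 is 1 (check: 1 × 1 = 1 ≡ 1 (mod 5))
Combine: n ≡ Σ r_i×M_i×(M_i⁻¹ mod m_i) = 4×5×9 + 0×11×1 = 180 + 0 = 180
180 mod 55 = 15
n ≡ 15 (mod 55)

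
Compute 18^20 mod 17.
Using Fermat: 18^{16} ≡ 1 (mod 17). 20 ≡ 4 (mod 16). So 18^{20} ≡ 18^{4} ≡ 1 (mod 17)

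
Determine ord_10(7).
Powers of 7 mod 10: 7^1≡7, 7^2≡9, 7^3≡3, 7^4≡1. Order = 4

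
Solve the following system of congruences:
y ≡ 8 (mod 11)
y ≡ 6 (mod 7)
41

Using the Chinese Remainder Theorem:
M = product of moduli = 77
For equation 1: M_1 = 7, 7 ≡ 7 (mod 11), inverse of 7 mod 11 is 8 (check: 7 × 8 = 56 ≡ 1 (mod 11))
For equation 2: M_2 = 11, 11 ≡ 4 (mod 7), inverse of 11 mod 7 is 2 (check: 4 × 2 = 8 ≡ 1 (mod 7))
Combine: y ≡ Σ r_i×M_i×(M_i⁻¹ mod m_i) = 8×7×8 + 6×11×2 = 448 + 132 = 580
580 mod 77 = 41
y ≡ 41 (mod 77)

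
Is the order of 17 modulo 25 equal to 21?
No, the actual order is 20, not 21.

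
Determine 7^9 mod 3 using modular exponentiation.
7 ≡ 1 (mod 3). 9 = 8 + 1 (binary 1001). Repeated squaring mod 3: 1^1 ≡ 1; 1^2 ≡ 1² = 1 ≡ 1; 1^4 ≡ 1² = 1 ≡ 1; 1^8 ≡ 1² = 1 ≡ 1. Multiply: 7^9 ≡ 1^8 × 1^1 ≡ 1 × 1 (mod 3): 1 × 1 = 1 ≡ 1. So 7^9 ≡ 1 (mod 3).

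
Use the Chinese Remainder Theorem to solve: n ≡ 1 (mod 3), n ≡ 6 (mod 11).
M = 3 × 11 = 33. M₁ = 11, y₁ ≡ 2 (mod 3). M₂ = 3, y₂ ≡ 4 (mod 11). n = 1×11×2 + 6×3×4 ≡ 28 (mod 33)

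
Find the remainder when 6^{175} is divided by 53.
By Fermat: 6^{52} ≡ 1 (mod 53). 175 = 3×52 + 19. So 6^{175} ≡ 6^{19} ≡ 37 (mod 53)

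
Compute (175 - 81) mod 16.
14

(175 - 81) = 94
94 mod 16 = 14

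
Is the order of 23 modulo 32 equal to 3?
No, the actual order is 4, not 3.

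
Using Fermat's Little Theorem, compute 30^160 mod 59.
By Fermat: 30^{58} ≡ 1 (mod 59). 160 = 2×58 + 44. So 30^{160} ≡ 30^{44} ≡ 41 (mod 59)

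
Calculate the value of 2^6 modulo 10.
6 = 4 + 2 (binary 110). Repeated squaring mod 10: 2^1 ≡ 2; 2^2 ≡ 2² = 4 ≡ 4; 2^4 ≡ 4² = 16 ≡ 6. Multiply: 2^6 = 2^4 × 2^2 ≡ 6 × 4 (mod 10): 6 × 4 = 24 ≡ 4. So 2^6 ≡ 4 (mod 10).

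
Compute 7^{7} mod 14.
7

Using successive squaring:
Binary expansion of 7: 111
Powers of 7 mod 14 (each is the square of the previous):
  7^1 ≡ 7 (mod 14)
  7^2 ≡ 7² = 49 ≡ 7 (mod 14)
  7^4 ≡ 7² = 49 ≡ 7 (mod 14)
7 = 4 + 2 + 1, so 7^7 = 7^4 × 7^2 × 7^1 ≡ 7 × 7 × 7 (mod 14)
Multiplying step by step:
  7 × 7 = 49 ≡ 7 (mod 14)
  7 × 7 = 49 ≡ 7 (mod 14)
Result: 7^7 ≡ 7 (mod 14)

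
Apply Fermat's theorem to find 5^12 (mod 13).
By Fermat's Little Theorem, 5^{12} ≡ 1 (mod 13) since 13 is prime and gcd(5, 13) = 1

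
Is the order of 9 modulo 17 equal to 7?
No, the actual order is 8, not 7.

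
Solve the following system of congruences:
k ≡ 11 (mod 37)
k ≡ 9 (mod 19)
85

Using the Chinese Remainder Theorem:
M = product of moduli = 703
For equation 1: M_1 = 19, 19 ≡ 19 (mod 37), inverse of 19 mod 37 is 2 (check: 19 × 2 = 38 ≡ 1 (mod 37))
For equation 2: M_2 = 37, 37 ≡ 18 (mod 19), inverse of 37 mod 19 is 18 (check: 18 × 18 = 324 ≡ 1 (mod 19))
Combine: k ≡ Σ r_i×M_i×(M_i⁻¹ mod m_i) = 11×19×2 + 9×37×18 = 418 + 5994 = 6412
6412 mod 703 = 85
k ≡ 85 (mod 703)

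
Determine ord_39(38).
Powers of 38 mod 39: 38^1≡38, 38^2≡1. Order = 2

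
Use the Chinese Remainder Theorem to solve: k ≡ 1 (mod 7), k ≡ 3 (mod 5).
8

Using the Chinese Remainder Theorem:
M = product of moduli = 35
For equation 1: M_1 = 5, 5 ≡ 5 (mod 7), inverse of 5 mod 7 is 3 (check: 5 × 3 = 15 ≡ 1 (mod 7))
For equation 2: M_2 = 7, 7 ≡ 2 (mod 5), inverse of 7 mod 5 is 3 (check: 2 × 3 = 6 ≡ 1 (mod 5))
Combine: k ≡ Σ r_i×M_i×(M_i⁻¹ mod m_i) = 1×5×3 + 3×7×3 = 15 + 63 = 78
78 mod 35 = 8
k ≡ 8 (mod 35)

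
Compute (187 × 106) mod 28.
26

(187 × 106) = 19822
19822 mod 28 = 26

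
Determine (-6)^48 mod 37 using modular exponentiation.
Using Fermat: (-6)^{36} ≡ 1 (mod 37). 48 ≡ 12 (mod 36). So (-6)^{48} ≡ (-6)^{12} ≡ 1 (mod 37)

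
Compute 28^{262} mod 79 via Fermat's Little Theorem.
20

By Fermat's Little Theorem, a^(p-1) ≡ 1 (mod p) for prime p and gcd(a, p) = 1
Here p = 79, so 28^78 ≡ 1 (mod 79)
We can reduce the exponent: 262 mod 78 = 28
So 28^262 ≡ 28^28 (mod 79)
Computing: 28^28 mod 79 = 20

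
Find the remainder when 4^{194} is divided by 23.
By Fermat: 4^{22} ≡ 1 (mod 23). 194 = 8×22 + 18. So 4^{194} ≡ 4^{18} ≡ 8 (mod 23)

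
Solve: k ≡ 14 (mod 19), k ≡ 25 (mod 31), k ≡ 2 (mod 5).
M = 19 × 31 × 5 = 2945. M₁ = 155, y₁ ≡ 13 (mod 19). M₂ = 95, y₂ ≡ 16 (mod 31). M₃ = 589, y₃ ≡ 4 (mod 5). k = 14×155×13 + 25×95×16 + 2×589×4 ≡ 242 (mod 2945)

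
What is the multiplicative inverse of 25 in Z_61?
22

Using Extended Euclidean Algorithm:
gcd(25, 61) = 1
Bezout coefficients: 25 × 22 + 61 × -9 = 1
So 25 × 22 ≡ 1 (mod 61)
The inverse is 22 mod 61 = 22
Verification: 25 × 22 = 550 = 9 × 61 + 1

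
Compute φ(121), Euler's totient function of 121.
110

Prime factorization: 121 = 11^2
Using the formula φ(n) = n × Π(1 - 1/p) for each prime factor p:
φ(121) = 121 × (1 - 1/11)
φ(121) = 110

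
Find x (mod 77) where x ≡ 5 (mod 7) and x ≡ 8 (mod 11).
M = 7 × 11 = 77. M₁ = 11, y₁ ≡ 2 (mod 7). M₂ = 7, y₂ ≡ 8 (mod 11). x = 5×11×2 + 8×7×8 ≡ 19 (mod 77)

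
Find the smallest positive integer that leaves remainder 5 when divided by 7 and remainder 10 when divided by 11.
M = 7 × 11 = 77. M₁ = 11, y₁ ≡ 2 (mod 7). M₂ = 7, y₂ ≡ 8 (mod 11). t = 5×11×2 + 10×7×8 ≡ 54 (mod 77). The smallest positive such number is 54.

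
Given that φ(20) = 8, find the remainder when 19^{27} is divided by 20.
By Euler: 19^{8} ≡ 1 (mod 20) since gcd(19, 20) = 1. 27 = 3×8 + 3. So 19^{27} ≡ 19^{3} ≡ 19 (mod 20)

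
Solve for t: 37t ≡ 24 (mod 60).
12

Since gcd(37, 60) = 1 divides 24, a solution exists.
Multiply both sides by the inverse of 37 mod 60:
  37^(-1) mod 60 = 13
  x ≡ 13 × 24 ≡ 312 ≡ 12 (mod 60)
Verification: 37 × 12 = 444 = 7 × 60 + 24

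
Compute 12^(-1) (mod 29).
12^(-1) ≡ 17 (mod 29). Verification: 12 × 17 = 204 ≡ 1 (mod 29)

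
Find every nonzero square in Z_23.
QRs mod 23: {1, 2, 3, 4, 6, 8, 9, 12, 13, 16, 18}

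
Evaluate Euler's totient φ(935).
640

Prime factorization: 935 = 5 × 11 × 17
Using the formula φ(n) = n × Π(1 - 1/p) for each prime factor p:
φ(935) = 935 × (1 - 1/5) × (1 - 1/11) × (1 - 1/17)
φ(935) = 640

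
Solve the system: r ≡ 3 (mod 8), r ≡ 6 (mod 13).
M = 8 × 13 = 104. M₁ = 13, y₁ ≡ 5 (mod 8). M₂ = 8, y₂ ≡ 5 (mod 13). r = 3×13×5 + 6×8×5 ≡ 19 (mod 104)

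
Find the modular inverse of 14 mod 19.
14^(-1) ≡ 15 (mod 19). Verification: 14 × 15 = 210 ≡ 1 (mod 19)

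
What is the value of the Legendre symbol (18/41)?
(18/41) = 18^{20} mod 41 = 1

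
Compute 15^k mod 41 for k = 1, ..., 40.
g^1, g^2, ..., g^{40} mod 41: {15, 20, 13, 31, 14, 5, 34, 18, 24, 32, 29, 25, 6, 8, 38, 37, 22, 2, 30, 40, 26, 21, 28, 10, 27, 36, 7, 23, 17, 9, 12, 16, 35, 33, 3, 4, 19, 39, 11, 1}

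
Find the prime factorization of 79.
79

Divide by primes starting from smallest:
79 ÷ 79 = 1

79 = 79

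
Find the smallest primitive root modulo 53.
2

A primitive root g modulo p has order p-1 = 52
Prime divisors of 52: [2, 13]
g is a primitive root iff g^(52/q) ≢ 1 (mod 53) for each prime divisor q
Testing small values:
  g = 2: 2^26 ≡ 52, 2^4 ≡ 16 (mod 53) → none is 1, primitive root!
The smallest primitive root is 2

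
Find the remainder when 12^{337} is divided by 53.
By Fermat: 12^{52} ≡ 1 (mod 53). 337 = 6×52 + 25. So 12^{337} ≡ 12^{25} ≡ 22 (mod 53)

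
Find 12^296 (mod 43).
Using Fermat: 12^{42} ≡ 1 (mod 43). 296 ≡ 2 (mod 42). So 12^{296} ≡ 12^{2} ≡ 15 (mod 43)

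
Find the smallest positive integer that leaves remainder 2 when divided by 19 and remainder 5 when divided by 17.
M = 19 × 17 = 323. M₁ = 17, y₁ ≡ 9 (mod 19). M₂ = 19, y₂ ≡ 9 (mod 17). r = 2×17×9 + 5×19×9 ≡ 192 (mod 323). The smallest positive such number is 192.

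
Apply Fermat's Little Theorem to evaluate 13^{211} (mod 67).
57

By Fermat's Little Theorem, a^(p-1) ≡ 1 (mod p) for prime p and gcd(a, p) = 1
Here p = 67, so 13^66 ≡ 1 (mod 67)
We can reduce the exponent: 211 mod 66 = 13
So 13^211 ≡ 13^13 (mod 67)
Computing: 13^13 mod 67 = 57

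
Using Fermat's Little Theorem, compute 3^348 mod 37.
By Fermat: 3^{36} ≡ 1 (mod 37). 348 ≡ 24 (mod 36). So 3^{348} ≡ 3^{24} ≡ 26 (mod 37)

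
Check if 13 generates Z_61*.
p - 1 = 60 has prime divisors 2, 3, 5. Check 13^(60/q) mod 61 for each: 13^(60/2) = 13^30 ≡ 1, 13^(60/3) = 13^20 ≡ 47, 13^(60/5) = 13^12 ≡ 1 (mod 61). Since 13^30 ≡ 1 (mod 61), the order of 13 divides 30 (in fact the order is 3) ≠ 60, so it is not a primitive root.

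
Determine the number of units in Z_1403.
1320

Prime factorization: 1403 = 23 × 61
Using the formula φ(n) = n × Π(1 - 1/p) for each prime factor p:
φ(1403) = 1403 × (1 - 1/23) × (1 - 1/61)
φ(1403) = 1320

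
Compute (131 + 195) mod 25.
1

(131 + 195) = 326
326 mod 25 = 1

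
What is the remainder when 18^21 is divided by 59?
Using repeated squaring. 21 = 16 + 4 + 1 (binary 10101). Repeated squaring mod 59: 18^1 ≡ 18; 18^2 ≡ 18² = 324 ≡ 29; 18^4 ≡ 29² = 841 ≡ 15; 18^8 ≡ 15² = 225 ≡ 48; 18^16 ≡ 48² = 2304 ≡ 3. Multiply: 18^21 = 18^16 × 18^4 × 18^1 ≡ 3 × 15 × 18 (mod 59): 3 × 15 = 45 ≡ 45; 45 × 18 = 810 ≡ 43. So 18^21 ≡ 43 (mod 59).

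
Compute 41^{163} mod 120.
41

Using successive squaring:
Binary expansion of 163: 10100011
Powers of 41 mod 120 (each is the square of the previous):
  41^1 ≡ 41 (mod 120)
  41^2 ≡ 41² = 1681 ≡ 1 (mod 120)
  41^4 ≡ 1² = 1 ≡ 1 (mod 120)
  41^8 ≡ 1² = 1 ≡ 1 (mod 120)
  41^16 ≡ 1² = 1 ≡ 1 (mod 120)
  41^32 ≡ 1² = 1 ≡ 1 (mod 120)
  41^64 ≡ 1² = 1 ≡ 1 (mod 120)
  41^128 ≡ 1² = 1 ≡ 1 (mod 120)
163 = 128 + 32 + 2 + 1, so 41^163 = 41^128 × 41^32 × 41^2 × 41^1 ≡ 1 × 1 × 1 × 41 (mod 120)
Multiplying step by step:
  1 × 1 = 1 ≡ 1 (mod 120)
  1 × 1 = 1 ≡ 1 (mod 120)
  1 × 41 = 41 ≡ 41 (mod 120)
Result: 41^163 ≡ 41 (mod 120)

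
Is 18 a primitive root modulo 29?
Yes

To verify, check if 18^(28/q) ≢ 1 (mod 29) for each prime divisor q of 28
Divisors of 28 = 28: [1, 2, 4, 7, 14, 28]
  18^(28/2) = 18^14 ≡ 28 (mod 29)
  18^(28/7) = 18^4 ≡ 25 (mod 29)
Conclusion: 18 is a primitive root modulo 29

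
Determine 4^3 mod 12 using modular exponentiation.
3 = 2 + 1 (binary 11). Repeated squaring mod 12: 4^1 ≡ 4; 4^2 ≡ 4² = 16 ≡ 4. Multiply: 4^3 = 4^2 × 4^1 ≡ 4 × 4 (mod 12): 4 × 4 = 16 ≡ 4. So 4^3 ≡ 4 (mod 12).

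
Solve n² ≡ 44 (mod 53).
The square roots of 44 mod 53 are 16 and 37. Verify: 16² = 256 ≡ 44 (mod 53)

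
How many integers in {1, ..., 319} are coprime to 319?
280

Prime factorization: 319 = 11 × 29
Using the formula φ(n) = n × Π(1 - 1/p) for each prime factor p:
φ(319) = 319 × (1 - 1/11) × (1 - 1/29)
φ(319) = 280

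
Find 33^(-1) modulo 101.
49

Using Extended Euclidean Algorithm:
gcd(33, 101) = 1
Bezout coefficients: 33 × 49 + 101 × -16 = 1
So 33 × 49 ≡ 1 (mod 101)
The inverse is 49 mod 101 = 49
Verification: 33 × 49 = 1617 = 16 × 101 + 1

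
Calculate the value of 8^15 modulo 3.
Using Fermat: 8^{2} ≡ 1 (mod 3). 15 ≡ 1 (mod 2). So 8^{15} ≡ 8^{1} ≡ 2 (mod 3)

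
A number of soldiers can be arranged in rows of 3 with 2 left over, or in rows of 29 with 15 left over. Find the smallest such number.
M = 3 × 29 = 87. M₁ = 29, y₁ ≡ 2 (mod 3). M₂ = 3, y₂ ≡ 10 (mod 29). z = 2×29×2 + 15×3×10 ≡ 44 (mod 87). The smallest positive such number is 44.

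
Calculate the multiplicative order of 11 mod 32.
Powers of 11 mod 32: 11^1≡11, 11^2≡25, 11^3≡19, 11^4≡17, 11^5≡27, 11^6≡9, 11^7≡3, 11^8≡1. Order = 8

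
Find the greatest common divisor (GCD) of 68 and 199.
1

Using the Euclidean algorithm:
68 = 0 × 199 + 68
199 = 2 × 68 + 63
68 = 1 × 63 + 5
63 = 12 × 5 + 3
5 = 1 × 3 + 2
3 = 1 × 2 + 1
2 = 2 × 1 + 0

GCD(68, 199) = 1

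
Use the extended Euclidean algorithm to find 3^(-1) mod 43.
Extended GCD: 3(-14) + 43(1) = 1. So 3^(-1) ≡ 29 ≡ 29 (mod 43). Verify: 3 × 29 = 87 ≡ 1 (mod 43)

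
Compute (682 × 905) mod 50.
10

(682 × 905) = 617210
617210 mod 50 = 10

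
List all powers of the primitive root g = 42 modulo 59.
g^1, g^2, ..., g^{58} mod 59: {42, 53, 43, 36, 37, 20, 14, 57, 34, 12, 32, 46, 44, 19, 31, 4, 50, 35, 54, 26, 30, 21, 56, 51, 18, 48, 10, 7, 58, 17, 6, 16, 23, 22, 39, 45, 2, 25, 47, 27, 13, 15, 40, 28, 55, 9, 24, 5, 33, 29, 38, 3, 8, 41, 11, 49, 52, 1}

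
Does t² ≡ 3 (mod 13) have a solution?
By Euler's criterion: 3^{6} ≡ 1 (mod 13). Since this equals 1, 3 is a QR.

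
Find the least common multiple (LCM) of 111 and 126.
4662

First find GCD(111, 126) using the Euclidean algorithm:
111 = 0 × 126 + 111
126 = 1 × 111 + 15
111 = 7 × 15 + 6
15 = 2 × 6 + 3
6 = 2 × 3 + 0
GCD(111, 126) = 3

LCM formula: LCM(a, b) = (a × b) / GCD(a, b)
LCM(111, 126) = (111 × 126) / 3
LCM(111, 126) = 13986 / 3
LCM(111, 126) = 4662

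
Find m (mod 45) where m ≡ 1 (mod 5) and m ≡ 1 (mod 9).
M = 5 × 9 = 45. M₁ = 9, y₁ ≡ 4 (mod 5). M₂ = 5, y₂ ≡ 2 (mod 9). m = 1×9×4 + 1×5×2 ≡ 1 (mod 45)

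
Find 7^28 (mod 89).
Using repeated squaring. 28 = 16 + 8 + 4 (binary 11100). Repeated squaring mod 89: 7^1 ≡ 7; 7^2 ≡ 7² = 49 ≡ 49; 7^4 ≡ 49² = 2401 ≡ 87; 7^8 ≡ 87² = 7569 ≡ 4; 7^16 ≡ 4² = 16 ≡ 16. Multiply: 7^28 = 7^16 × 7^8 × 7^4 ≡ 16 × 4 × 87 (mod 89): 16 × 4 = 64 ≡ 64; 64 × 87 = 5568 ≡ 50. So 7^28 ≡ 50 (mod 89).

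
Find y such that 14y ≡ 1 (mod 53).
14^(-1) ≡ 19 (mod 53). Verification: 14 × 19 = 266 ≡ 1 (mod 53)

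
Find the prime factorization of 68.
2^2 × 17

Divide by primes starting from smallest:
68 ÷ 2 = 34
34 ÷ 2 = 17
17 ÷ 17 = 1

68 = 2^2 × 17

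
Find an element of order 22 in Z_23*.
5 has order 22 mod 23 since 5^{22} ≡ 1 (mod 23) and no smaller power works.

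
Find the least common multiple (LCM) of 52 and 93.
4836

First find GCD(52, 93) using the Euclidean algorithm:
52 = 0 × 93 + 52
93 = 1 × 52 + 41
52 = 1 × 41 + 11
41 = 3 × 11 + 8
11 = 1 × 8 + 3
8 = 2 × 3 + 2
3 = 1 × 2 + 1
2 = 2 × 1 + 0
GCD(52, 93) = 1

LCM formula: LCM(a, b) = (a × b) / GCD(a, b)
LCM(52, 93) = (52 × 93) / 1
LCM(52, 93) = 4836 / 1
LCM(52, 93) = 4836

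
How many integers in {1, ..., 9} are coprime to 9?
6

Prime factorization: 9 = 3^2
Using the formula φ(n) = n × Π(1 - 1/p) for each prime factor p:
φ(9) = 9 × (1 - 1/3)
φ(9) = 6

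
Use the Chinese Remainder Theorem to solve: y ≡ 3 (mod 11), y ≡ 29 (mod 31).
91

Using the Chinese Remainder Theorem:
M = product of moduli = 341
For equation 1: M_1 = 31, 31 ≡ 9 (mod 11), inverse of 31 mod 11 is 5 (check: 9 × 5 = 45 ≡ 1 (mod 11))
For equation 2: M_2 = 11, 11 ≡ 11 (mod 31), inverse of 11 mod 31 is 17 (check: 11 × 17 = 187 ≡ 1 (mod 31))
Combine: y ≡ Σ r_i×M_i×(M_i⁻¹ mod m_i) = 3×31×5 + 29×11×17 = 465 + 5423 = 5888
5888 mod 341 = 91
y ≡ 91 (mod 341)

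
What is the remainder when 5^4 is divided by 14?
4 = 4 (binary 100). Repeated squaring mod 14: 5^1 ≡ 5; 5^2 ≡ 5² = 25 ≡ 11; 5^4 ≡ 11² = 121 ≡ 9. So 5^4 ≡ 9 (mod 14).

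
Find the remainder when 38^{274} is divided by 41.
By Fermat: 38^{40} ≡ 1 (mod 41). 274 = 6×40 + 34. So 38^{274} ≡ 38^{34} ≡ 9 (mod 41)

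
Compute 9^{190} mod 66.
45

Using successive squaring:
Binary expansion of 190: 10111110
Powers of 9 mod 66 (each is the square of the previous):
  9^1 ≡ 9 (mod 66)
  9^2 ≡ 9² = 81 ≡ 15 (mod 66)
  9^4 ≡ 15² = 225 ≡ 27 (mod 66)
  9^8 ≡ 27² = 729 ≡ 3 (mod 66)
  9^16 ≡ 3² = 9 ≡ 9 (mod 66)
  9^32 ≡ 9² = 81 ≡ 15 (mod 66)
  9^64 ≡ 15² = 225 ≡ 27 (mod 66)
  9^128 ≡ 27² = 729 ≡ 3 (mod 66)
190 = 128 + 32 + 16 + 8 + 4 + 2, so 9^190 = 9^128 × 9^32 × 9^16 × 9^8 × 9^4 × 9^2 ≡ 3 × 15 × 9 × 3 × 27 × 15 (mod 66)
Multiplying step by step:
  3 × 15 = 45 ≡ 45 (mod 66)
  45 × 9 = 405 ≡ 9 (mod 66)
  9 × 3 = 27 ≡ 27 (mod 66)
  27 × 27 = 729 ≡ 3 (mod 66)
  3 × 15 = 45 ≡ 45 (mod 66)
Result: 9^190 ≡ 45 (mod 66)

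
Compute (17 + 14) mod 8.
7

(17 + 14) = 31
31 mod 8 = 7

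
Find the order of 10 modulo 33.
Powers of 10 mod 33: 10^1≡10, 10^2≡1. Order = 2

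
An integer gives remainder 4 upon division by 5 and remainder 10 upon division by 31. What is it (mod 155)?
M = 5 × 31 = 155. M₁ = 31, y₁ ≡ 1 (mod 5). M₂ = 5, y₂ ≡ 25 (mod 31). r = 4×31×1 + 10×5×25 ≡ 134 (mod 155). The smallest positive such number is 134.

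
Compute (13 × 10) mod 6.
4

(13 × 10) = 130
130 mod 6 = 4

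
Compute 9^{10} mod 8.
1

Using successive squaring:
Binary expansion of 10: 1010
Powers of 9 mod 8 (each is the square of the previous):
  9^1 ≡ 1 (mod 8)
  9^2 ≡ 1² = 1 ≡ 1 (mod 8)
  9^4 ≡ 1² = 1 ≡ 1 (mod 8)
  9^8 ≡ 1² = 1 ≡ 1 (mod 8)
10 = 8 + 2, so 9^10 = 9^8 × 9^2 ≡ 1 × 1 (mod 8)
Multiplying step by step:
  1 × 1 = 1 ≡ 1 (mod 8)
Result: 9^10 ≡ 1 (mod 8)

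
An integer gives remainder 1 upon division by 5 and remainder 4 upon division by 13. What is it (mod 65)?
M = 5 × 13 = 65. M₁ = 13, y₁ ≡ 2 (mod 5). M₂ = 5, y₂ ≡ 8 (mod 13). t = 1×13×2 + 4×5×8 ≡ 56 (mod 65). The smallest positive such number is 56.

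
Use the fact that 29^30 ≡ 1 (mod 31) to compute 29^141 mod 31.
By Fermat: 29^{30} ≡ 1 (mod 31). 141 = 4×30 + 21. So 29^{141} ≡ 29^{21} ≡ 29 (mod 31)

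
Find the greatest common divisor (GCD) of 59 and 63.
1

Using the Euclidean algorithm:
59 = 0 × 63 + 59
63 = 1 × 59 + 4
59 = 14 × 4 + 3
4 = 1 × 3 + 1
3 = 3 × 1 + 0

GCD(59, 63) = 1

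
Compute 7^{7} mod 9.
7

Using successive squaring:
Binary expansion of 7: 111
Powers of 7 mod 9 (each is the square of the previous):
  7^1 ≡ 7 (mod 9)
  7^2 ≡ 7² = 49 ≡ 4 (mod 9)
  7^4 ≡ 4² = 16 ≡ 7 (mod 9)
7 = 4 + 2 + 1, so 7^7 = 7^4 × 7^2 × 7^1 ≡ 7 × 4 × 7 (mod 9)
Multiplying step by step:
  7 × 4 = 28 ≡ 1 (mod 9)
  1 × 7 = 7 ≡ 7 (mod 9)
Result: 7^7 ≡ 7 (mod 9)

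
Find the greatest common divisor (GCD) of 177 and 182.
1

Using the Euclidean algorithm:
177 = 0 × 182 + 177
182 = 1 × 177 + 5
177 = 35 × 5 + 2
5 = 2 × 2 + 1
2 = 2 × 1 + 0

GCD(177, 182) = 1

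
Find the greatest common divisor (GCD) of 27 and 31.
1

Using the Euclidean algorithm:
27 = 0 × 31 + 27
31 = 1 × 27 + 4
27 = 6 × 4 + 3
4 = 1 × 3 + 1
3 = 3 × 1 + 0

GCD(27, 31) = 1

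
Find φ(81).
54

Prime factorization: 81 = 3^4
Using the formula φ(n) = n × Π(1 - 1/p) for each prime factor p:
φ(81) = 81 × (1 - 1/3)
φ(81) = 54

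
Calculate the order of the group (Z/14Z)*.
6

Prime factorization: 14 = 2 × 7
Using the formula φ(n) = n × Π(1 - 1/p) for each prime factor p:
φ(14) = 14 × (1 - 1/2) × (1 - 1/7)
φ(14) = 6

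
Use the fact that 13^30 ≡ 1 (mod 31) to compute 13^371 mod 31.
By Fermat: 13^{30} ≡ 1 (mod 31). 371 ≡ 11 (mod 30). So 13^{371} ≡ 13^{11} ≡ 3 (mod 31)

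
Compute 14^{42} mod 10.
6

Using successive squaring:
Binary expansion of 42: 101010
Powers of 14 mod 10 (each is the square of the previous):
  14^1 ≡ 4 (mod 10)
  14^2 ≡ 4² = 16 ≡ 6 (mod 10)
  14^4 ≡ 6² = 36 ≡ 6 (mod 10)
  14^8 ≡ 6² = 36 ≡ 6 (mod 10)
  14^16 ≡ 6² = 36 ≡ 6 (mod 10)
  14^32 ≡ 6² = 36 ≡ 6 (mod 10)
42 = 32 + 8 + 2, so 14^42 = 14^32 × 14^8 × 14^2 ≡ 6 × 6 × 6 (mod 10)
Multiplying step by step:
  6 × 6 = 36 ≡ 6 (mod 10)
  6 × 6 = 36 ≡ 6 (mod 10)
Result: 14^42 ≡ 6 (mod 10)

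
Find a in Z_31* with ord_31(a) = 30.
3 has order 30 mod 31 since 3^{30} ≡ 1 (mod 31) and no smaller power works.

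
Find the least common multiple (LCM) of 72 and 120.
360

First find GCD(72, 120) using the Euclidean algorithm:
72 = 0 × 120 + 72
120 = 1 × 72 + 48
72 = 1 × 48 + 24
48 = 2 × 24 + 0
GCD(72, 120) = 24

LCM formula: LCM(a, b) = (a × b) / GCD(a, b)
LCM(72, 120) = (72 × 120) / 24
LCM(72, 120) = 8640 / 24
LCM(72, 120) = 360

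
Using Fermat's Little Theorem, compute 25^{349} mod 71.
54

By Fermat's Little Theorem, a^(p-1) ≡ 1 (mod p) for prime p and gcd(a, p) = 1
Here p = 71, so 25^70 ≡ 1 (mod 71)
We can reduce the exponent: 349 mod 70 = 69
So 25^349 ≡ 25^69 (mod 71)
Computing: 25^69 mod 71 = 54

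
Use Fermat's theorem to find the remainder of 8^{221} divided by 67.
8

By Fermat's Little Theorem, a^(p-1) ≡ 1 (mod p) for prime p and gcd(a, p) = 1
Here p = 67, so 8^66 ≡ 1 (mod 67)
We can reduce the exponent: 221 mod 66 = 23
So 8^221 ≡ 8^23 (mod 67)
Computing: 8^23 mod 67 = 8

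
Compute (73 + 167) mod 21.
9

(73 + 167) = 240
240 mod 21 = 9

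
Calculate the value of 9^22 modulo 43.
Using repeated squaring. 22 = 16 + 4 + 2 (binary 10110). Repeated squaring mod 43: 9^1 ≡ 9; 9^2 ≡ 9² = 81 ≡ 38; 9^4 ≡ 38² = 1444 ≡ 25; 9^8 ≡ 25² = 625 ≡ 23; 9^16 ≡ 23² = 529 ≡ 13. Multiply: 9^22 = 9^16 × 9^4 × 9^2 ≡ 13 × 25 × 38 (mod 43): 13 × 25 = 325 ≡ 24; 24 × 38 = 912 ≡ 9. So 9^22 ≡ 9 (mod 43).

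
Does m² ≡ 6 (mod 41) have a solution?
By Euler's criterion: 6^{20} ≡ 40 (mod 41). Since this equals -1 (≡ 40), 6 is not a QR.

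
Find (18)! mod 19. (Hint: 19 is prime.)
By Wilson's theorem, (18)! ≡ -1 ≡ 18 (mod 19)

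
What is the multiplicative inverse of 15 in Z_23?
15^(-1) ≡ 20 (mod 23). Verification: 15 × 20 = 300 ≡ 1 (mod 23)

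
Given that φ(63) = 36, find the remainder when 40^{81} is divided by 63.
By Euler: 40^{36} ≡ 1 (mod 63) since gcd(40, 63) = 1. 81 = 2×36 + 9. So 40^{81} ≡ 40^{9} ≡ 55 (mod 63)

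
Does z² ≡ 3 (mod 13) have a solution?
By Euler's criterion: 3^{6} ≡ 1 (mod 13). Since this equals 1, 3 is a QR.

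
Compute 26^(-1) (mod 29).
19

Using Extended Euclidean Algorithm:
gcd(26, 29) = 1
Bezout coefficients: 26 × -10 + 29 × 9 = 1
So 26 × -10 ≡ 1 (mod 29)
The inverse is -10 mod 29 = 19
Verification: 26 × 19 = 494 = 17 × 29 + 1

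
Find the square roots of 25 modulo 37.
The square roots of 25 mod 37 are 5 and 32. Verify: 5² = 25 ≡ 25 (mod 37)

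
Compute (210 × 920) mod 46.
0

(210 × 920) = 193200
193200 mod 46 = 0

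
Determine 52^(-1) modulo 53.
52^(-1) ≡ 52 (mod 53). Verification: 52 × 52 = 2704 ≡ 1 (mod 53)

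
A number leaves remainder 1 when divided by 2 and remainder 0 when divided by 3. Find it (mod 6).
M = 2 × 3 = 6. M₁ = 3, y₁ ≡ 1 (mod 2). M₂ = 2, y₂ ≡ 2 (mod 3). x = 1×3×1 + 0×2×2 ≡ 3 (mod 6)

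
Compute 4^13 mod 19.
Using repeated squaring. 13 = 8 + 4 + 1 (binary 1101). Repeated squaring mod 19: 4^1 ≡ 4; 4^2 ≡ 4² = 16 ≡ 16; 4^4 ≡ 16² = 256 ≡ 9; 4^8 ≡ 9² = 81 ≡ 5. Multiply: 4^13 = 4^8 × 4^4 × 4^1 ≡ 5 × 9 × 4 (mod 19): 5 × 9 = 45 ≡ 7; 7 × 4 = 28 ≡ 9. So 4^13 ≡ 9 (mod 19).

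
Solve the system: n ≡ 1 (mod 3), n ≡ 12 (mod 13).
M = 3 × 13 = 39. M₁ = 13, y₁ ≡ 1 (mod 3). M₂ = 3, y₂ ≡ 9 (mod 13). n = 1×13×1 + 12×3×9 ≡ 25 (mod 39)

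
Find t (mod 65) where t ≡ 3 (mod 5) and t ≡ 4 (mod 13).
M = 5 × 13 = 65. M₁ = 13, y₁ ≡ 2 (mod 5). M₂ = 5, y₂ ≡ 8 (mod 13). t = 3×13×2 + 4×5×8 ≡ 43 (mod 65)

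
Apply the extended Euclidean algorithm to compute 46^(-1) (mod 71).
Extended GCD: 46(17) + 71(-11) = 1. So 46^(-1) ≡ 17 ≡ 17 (mod 71). Verify: 46 × 17 = 782 ≡ 1 (mod 71)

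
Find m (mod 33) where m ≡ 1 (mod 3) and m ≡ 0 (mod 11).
M = 3 × 11 = 33. M₁ = 11, y₁ ≡ 2 (mod 3). M₂ = 3, y₂ ≡ 4 (mod 11). m = 1×11×2 + 0×3×4 ≡ 22 (mod 33)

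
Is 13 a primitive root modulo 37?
Yes

To verify, check if 13^(36/q) ≢ 1 (mod 37) for each prime divisor q of 36
Divisors of 36 = 36: [1, 2, 3, 4, 6, 9, 12, 18, 36]
  13^(36/2) = 13^18 ≡ 36 (mod 37)
  13^(36/3) = 13^12 ≡ 10 (mod 37)
Conclusion: 13 is a primitive root modulo 37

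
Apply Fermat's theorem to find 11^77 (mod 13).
By Fermat: 11^{12} ≡ 1 (mod 13). 77 = 6×12 + 5. So 11^{77} ≡ 11^{5} ≡ 7 (mod 13)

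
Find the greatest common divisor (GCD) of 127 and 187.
1

Using the Euclidean algorithm:
127 = 0 × 187 + 127
187 = 1 × 127 + 60
127 = 2 × 60 + 7
60 = 8 × 7 + 4
7 = 1 × 4 + 3
4 = 1 × 3 + 1
3 = 3 × 1 + 0

GCD(127, 187) = 1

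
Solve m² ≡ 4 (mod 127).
The square roots of 4 mod 127 are 2 and 125. Verify: 2² = 4 ≡ 4 (mod 127)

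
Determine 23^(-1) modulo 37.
23^(-1) ≡ 29 (mod 37). Verification: 23 × 29 = 667 ≡ 1 (mod 37)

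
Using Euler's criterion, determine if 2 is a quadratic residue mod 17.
By Euler's criterion: 2^{8} ≡ 1 (mod 17). Since this equals 1, 2 is a QR.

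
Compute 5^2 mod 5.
5 ≡ 0 (mod 5). 2 = 2 (binary 10). Repeated squaring mod 5: 0^1 ≡ 0; 0^2 ≡ 0² = 0 ≡ 0. So 5^2 ≡ 0 (mod 5).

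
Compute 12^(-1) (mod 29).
17

Using Extended Euclidean Algorithm:
gcd(12, 29) = 1
Bezout coefficients: 12 × -12 + 29 × 5 = 1
So 12 × -12 ≡ 1 (mod 29)
The inverse is -12 mod 29 = 17
Verification: 12 × 17 = 204 = 7 × 29 + 1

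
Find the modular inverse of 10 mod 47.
10^(-1) ≡ 33 (mod 47). Verification: 10 × 33 = 330 ≡ 1 (mod 47)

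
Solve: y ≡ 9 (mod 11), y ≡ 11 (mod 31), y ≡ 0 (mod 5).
M = 11 × 31 × 5 = 1705. M₁ = 155, y₁ ≡ 1 (mod 11). M₂ = 55, y₂ ≡ 22 (mod 31). M₃ = 341, y₃ ≡ 1 (mod 5). y = 9×155×1 + 11×55×22 + 0×341×1 ≡ 1065 (mod 1705)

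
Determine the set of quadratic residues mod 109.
QRs mod 109: {1, 3, 4, 5, 7, 9, 12, 15, 16, 20, 21, 22, 25, 26, 27, 28, 29, 31, 34, 35, 36, 38, 43, 45, 46, 48, 49, 60, 61, 63, 64, 66, 71, 73, 74, 75, 78, 80, 81, 82, 83, 84, 87, 88, 89, 93, 94, 97, 100, 102, 104, 105, 106, 108}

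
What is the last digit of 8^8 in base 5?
8 ≡ 3 (mod 5). 8 = 8 (binary 1000). Repeated squaring mod 5: 3^1 ≡ 3; 3^2 ≡ 3² = 9 ≡ 4; 3^4 ≡ 4² = 16 ≡ 1; 3^8 ≡ 1² = 1 ≡ 1. So 8^8 ≡ 1 (mod 5).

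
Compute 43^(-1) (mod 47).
43^(-1) ≡ 35 (mod 47). Verification: 43 × 35 = 1505 ≡ 1 (mod 47)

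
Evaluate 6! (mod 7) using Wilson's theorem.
By Wilson's theorem, (6)! ≡ -1 ≡ 6 (mod 7)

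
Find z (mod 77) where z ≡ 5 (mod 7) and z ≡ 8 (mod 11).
M = 7 × 11 = 77. M₁ = 11, y₁ ≡ 2 (mod 7). M₂ = 7, y₂ ≡ 8 (mod 11). z = 5×11×2 + 8×7×8 ≡ 19 (mod 77)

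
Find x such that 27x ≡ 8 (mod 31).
29

Since gcd(27, 31) = 1 divides 8, a solution exists.
Multiply both sides by the inverse of 27 mod 31:
  27^(-1) mod 31 = 23
  x ≡ 23 × 8 ≡ 184 ≡ 29 (mod 31)
Verification: 27 × 29 = 783 = 25 × 31 + 8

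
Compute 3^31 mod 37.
Using repeated squaring. 31 = 16 + 8 + 4 + 2 + 1 (binary 11111). Repeated squaring mod 37: 3^1 ≡ 3; 3^2 ≡ 3² = 9 ≡ 9; 3^4 ≡ 9² = 81 ≡ 7; 3^8 ≡ 7² = 49 ≡ 12; 3^16 ≡ 12² = 144 ≡ 33. Multiply: 3^31 = 3^16 × 3^8 × 3^4 × 3^2 × 3^1 ≡ 33 × 12 × 7 × 9 × 3 (mod 37): 33 × 12 = 396 ≡ 26; 26 × 7 = 182 ≡ 34; 34 × 9 = 306 ≡ 10; 10 × 3 = 30 ≡ 30. So 3^31 ≡ 30 (mod 37).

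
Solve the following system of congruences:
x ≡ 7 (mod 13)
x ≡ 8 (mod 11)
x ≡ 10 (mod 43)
1515

Using the Chinese Remainder Theorem:
M = product of moduli = 6149
For equation 1: M_1 = 473, 473 ≡ 5 (mod 13), inverse of 473 mod 13 is 8 (check: 5 × 8 = 40 ≡ 1 (mod 13))
For equation 2: M_2 = 559, 559 ≡ 9 (mod 11), inverse of 559 mod 11 is 5 (check: 9 × 5 = 45 ≡ 1 (mod 11))
For equation 3: M_3 = 143, 143 ≡ 14 (mod 43), inverse of 143 mod 43 is 40 (check: 14 × 40 = 560 ≡ 1 (mod 43))
Combine: x ≡ Σ r_i×M_i×(M_i⁻¹ mod m_i) = 7×473×8 + 8×559×5 + 10×143×40 = 26488 + 22360 + 57200 = 106048
106048 mod 6149 = 1515
x ≡ 1515 (mod 6149)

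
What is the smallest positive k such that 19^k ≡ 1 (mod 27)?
Powers of 19 mod 27: 19^1≡19, 19^2≡10, 19^3≡1. Order = 3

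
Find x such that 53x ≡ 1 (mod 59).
53^(-1) ≡ 49 (mod 59). Verification: 53 × 49 = 2597 ≡ 1 (mod 59)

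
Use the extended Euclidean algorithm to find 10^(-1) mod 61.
Extended GCD: 10(-6) + 61(1) = 1. So 10^(-1) ≡ 55 ≡ 55 (mod 61). Verify: 10 × 55 = 550 ≡ 1 (mod 61)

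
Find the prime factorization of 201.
3 × 67

Divide by primes starting from smallest:
201 ÷ 3 = 67
67 ÷ 67 = 1

201 = 3 × 67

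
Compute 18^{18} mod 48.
0

Using successive squaring:
Binary expansion of 18: 10010
Powers of 18 mod 48 (each is the square of the previous):
  18^1 ≡ 18 (mod 48)
  18^2 ≡ 18² = 324 ≡ 36 (mod 48)
  18^4 ≡ 36² = 1296 ≡ 0 (mod 48)
  18^8 ≡ 0² = 0 ≡ 0 (mod 48)
  18^16 ≡ 0² = 0 ≡ 0 (mod 48)
18 = 16 + 2, so 18^18 = 18^16 × 18^2 ≡ 0 × 36 (mod 48)
Multiplying step by step:
  0 × 36 = 0 ≡ 0 (mod 48)
Result: 18^18 ≡ 0 (mod 48)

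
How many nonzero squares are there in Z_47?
For prime 47, there are (p-1)/2 = (47-1)/2 = 23 quadratic residues (excluding 0).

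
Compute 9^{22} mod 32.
17

Using successive squaring:
Binary expansion of 22: 10110
Powers of 9 mod 32 (each is the square of the previous):
  9^1 ≡ 9 (mod 32)
  9^2 ≡ 9² = 81 ≡ 17 (mod 32)
  9^4 ≡ 17² = 289 ≡ 1 (mod 32)
  9^8 ≡ 1² = 1 ≡ 1 (mod 32)
  9^16 ≡ 1² = 1 ≡ 1 (mod 32)
22 = 16 + 4 + 2, so 9^22 = 9^16 × 9^4 × 9^2 ≡ 1 × 1 × 17 (mod 32)
Multiplying step by step:
  1 × 1 = 1 ≡ 1 (mod 32)
  1 × 17 = 17 ≡ 17 (mod 32)
Result: 9^22 ≡ 17 (mod 32)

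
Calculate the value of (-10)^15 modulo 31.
Using repeated squaring. (-10) ≡ 21 (mod 31). 15 = 8 + 4 + 2 + 1 (binary 1111). Repeated squaring mod 31: 21^1 ≡ 21; 21^2 ≡ 21² = 441 ≡ 7; 21^4 ≡ 7² = 49 ≡ 18; 21^8 ≡ 18² = 324 ≡ 14. Multiply: (-10)^15 ≡ 21^8 × 21^4 × 21^2 × 21^1 ≡ 14 × 18 × 7 × 21 (mod 31): 14 × 18 = 252 ≡ 4; 4 × 7 = 28 ≡ 28; 28 × 21 = 588 ≡ 30. So (-10)^15 ≡ 30 (mod 31).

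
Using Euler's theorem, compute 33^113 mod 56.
By Euler: 33^{24} ≡ 1 (mod 56) since gcd(33, 56) = 1. 113 = 4×24 + 17. So 33^{113} ≡ 33^{17} ≡ 17 (mod 56)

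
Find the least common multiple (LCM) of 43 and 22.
946

First find GCD(43, 22) using the Euclidean algorithm:
43 = 1 × 22 + 21
22 = 1 × 21 + 1
21 = 21 × 1 + 0
GCD(43, 22) = 1

LCM formula: LCM(a, b) = (a × b) / GCD(a, b)
LCM(43, 22) = (43 × 22) / 1
LCM(43, 22) = 946 / 1
LCM(43, 22) = 946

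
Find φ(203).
168

Prime factorization: 203 = 7 × 29
Using the formula φ(n) = n × Π(1 - 1/p) for each prime factor p:
φ(203) = 203 × (1 - 1/7) × (1 - 1/29)
φ(203) = 168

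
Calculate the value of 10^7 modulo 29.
7 = 4 + 2 + 1 (binary 111). Repeated squaring mod 29: 10^1 ≡ 10; 10^2 ≡ 10² = 100 ≡ 13; 10^4 ≡ 13² = 169 ≡ 24. Multiply: 10^7 = 10^4 × 10^2 × 10^1 ≡ 24 × 13 × 10 (mod 29): 24 × 13 = 312 ≡ 22; 22 × 10 = 220 ≡ 17. So 10^7 ≡ 17 (mod 29).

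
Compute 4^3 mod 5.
3 = 2 + 1 (binary 11). Repeated squaring mod 5: 4^1 ≡ 4; 4^2 ≡ 4² = 16 ≡ 1. Multiply: 4^3 = 4^2 × 4^1 ≡ 1 × 4 (mod 5): 1 × 4 = 4 ≡ 4. So 4^3 ≡ 4 (mod 5).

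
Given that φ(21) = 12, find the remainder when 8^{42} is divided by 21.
By Euler: 8^{12} ≡ 1 (mod 21) since gcd(8, 21) = 1. 42 = 3×12 + 6. So 8^{42} ≡ 8^{6} ≡ 1 (mod 21)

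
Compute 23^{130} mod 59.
49

Using successive squaring:
Binary expansion of 130: 10000010
Powers of 23 mod 59 (each is the square of the previous):
  23^1 ≡ 23 (mod 59)
  23^2 ≡ 23² = 529 ≡ 57 (mod 59)
  23^4 ≡ 57² = 3249 ≡ 4 (mod 59)
  23^8 ≡ 4² = 16 ≡ 16 (mod 59)
  23^16 ≡ 16² = 256 ≡ 20 (mod 59)
  23^32 ≡ 20² = 400 ≡ 46 (mod 59)
  23^64 ≡ 46² = 2116 ≡ 51 (mod 59)
  23^128 ≡ 51² = 2601 ≡ 5 (mod 59)
130 = 128 + 2, so 23^130 = 23^128 × 23^2 ≡ 5 × 57 (mod 59)
Multiplying step by step:
  5 × 57 = 285 ≡ 49 (mod 59)
Result: 23^130 ≡ 49 (mod 59)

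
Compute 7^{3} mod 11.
2

Using successive squaring:
Binary expansion of 3: 11
Powers of 7 mod 11 (each is the square of the previous):
  7^1 ≡ 7 (mod 11)
  7^2 ≡ 7² = 49 ≡ 5 (mod 11)
3 = 2 + 1, so 7^3 = 7^2 × 7^1 ≡ 5 × 7 (mod 11)
Multiplying step by step:
  5 × 7 = 35 ≡ 2 (mod 11)
Result: 7^3 ≡ 2 (mod 11)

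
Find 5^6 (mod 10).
6 = 4 + 2 (binary 110). Repeated squaring mod 10: 5^1 ≡ 5; 5^2 ≡ 5² = 25 ≡ 5; 5^4 ≡ 5² = 25 ≡ 5. Multiply: 5^6 = 5^4 × 5^2 ≡ 5 × 5 (mod 10): 5 × 5 = 25 ≡ 5. So 5^6 ≡ 5 (mod 10).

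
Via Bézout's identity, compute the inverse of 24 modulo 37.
Extended GCD: 24(17) + 37(-11) = 1. So 24^(-1) ≡ 17 ≡ 17 (mod 37). Verify: 24 × 17 = 408 ≡ 1 (mod 37)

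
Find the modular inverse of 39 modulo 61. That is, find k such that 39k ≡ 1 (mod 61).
36

Using Extended Euclidean Algorithm:
gcd(39, 61) = 1
Bezout coefficients: 39 × -25 + 61 × 16 = 1
So 39 × -25 ≡ 1 (mod 61)
The inverse is -25 mod 61 = 36
Verification: 39 × 36 = 1404 = 23 × 61 + 1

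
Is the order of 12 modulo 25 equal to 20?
Yes, ord_25(12) = 20.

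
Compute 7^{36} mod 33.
4

Using successive squaring:
Binary expansion of 36: 100100
Powers of 7 mod 33 (each is the square of the previous):
  7^1 ≡ 7 (mod 33)
  7^2 ≡ 7² = 49 ≡ 16 (mod 33)
  7^4 ≡ 16² = 256 ≡ 25 (mod 33)
  7^8 ≡ 25² = 625 ≡ 31 (mod 33)
  7^16 ≡ 31² = 961 ≡ 4 (mod 33)
  7^32 ≡ 4² = 16 ≡ 16 (mod 33)
36 = 32 + 4, so 7^36 = 7^32 × 7^4 ≡ 16 × 25 (mod 33)
Multiplying step by step:
  16 × 25 = 400 ≡ 4 (mod 33)
Result: 7^36 ≡ 4 (mod 33)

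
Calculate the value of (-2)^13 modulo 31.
Using repeated squaring. (-2) ≡ 29 (mod 31). 13 = 8 + 4 + 1 (binary 1101). Repeated squaring mod 31: 29^1 ≡ 29; 29^2 ≡ 29² = 841 ≡ 4; 29^4 ≡ 4² = 16 ≡ 16; 29^8 ≡ 16² = 256 ≡ 8. Multiply: (-2)^13 ≡ 29^8 × 29^4 × 29^1 ≡ 8 × 16 × 29 (mod 31): 8 × 16 = 128 ≡ 4; 4 × 29 = 116 ≡ 23. So (-2)^13 ≡ 23 (mod 31).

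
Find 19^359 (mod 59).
Using Fermat: 19^{58} ≡ 1 (mod 59). 359 ≡ 11 (mod 58). So 19^{359} ≡ 19^{11} ≡ 25 (mod 59)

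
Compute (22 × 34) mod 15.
13

(22 × 34) = 748
748 mod 15 = 13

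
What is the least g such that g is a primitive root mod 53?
p - 1 = 52 has prime divisors 2, 13. h is a primitive root mod 53 iff h^(52/q) ≢ 1 (mod 53) for each such q.
h = 2: 2^26 ≡ 52, 2^4 ≡ 16 (mod 53); none is 1, so 2 has order 52 and is a primitive root.
The smallest primitive root mod 53 is g = 2.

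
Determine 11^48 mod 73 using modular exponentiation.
Using repeated squaring. 48 = 32 + 16 (binary 110000). Repeated squaring mod 73: 11^1 ≡ 11; 11^2 ≡ 11² = 121 ≡ 48; 11^4 ≡ 48² = 2304 ≡ 41; 11^8 ≡ 41² = 1681 ≡ 2; 11^16 ≡ 2² = 4 ≡ 4; 11^32 ≡ 4² = 16 ≡ 16. Multiply: 11^48 = 11^32 × 11^16 ≡ 16 × 4 (mod 73): 16 × 4 = 64 ≡ 64. So 11^48 ≡ 64 (mod 73).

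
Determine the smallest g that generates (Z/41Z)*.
6

A primitive root g modulo p has order p-1 = 40
Prime divisors of 40: [2, 5]
g is a primitive root iff g^(40/q) ≢ 1 (mod 41) for each prime divisor q
Testing small values:
  g = 2: 2^20 ≡ 1, 2^8 ≡ 10 (mod 41) → 2^20 ≡ 1, not primitive root
  g = 3: 3^20 ≡ 40, 3^8 ≡ 1 (mod 41) → 3^8 ≡ 1, not primitive root
  g = 4: 4^20 ≡ 1, 4^8 ≡ 18 (mod 41) → 4^20 ≡ 1, not primitive root
  g = 5: 5^20 ≡ 1, 5^8 ≡ 18 (mod 41) → 5^20 ≡ 1, not primitive root
  g = 6: 6^20 ≡ 40, 6^8 ≡ 10 (mod 41) → none is 1, primitive root!
The smallest primitive root is 6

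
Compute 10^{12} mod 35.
15

Using successive squaring:
Binary expansion of 12: 1100
Powers of 10 mod 35 (each is the square of the previous):
  10^1 ≡ 10 (mod 35)
  10^2 ≡ 10² = 100 ≡ 30 (mod 35)
  10^4 ≡ 30² = 900 ≡ 25 (mod 35)
  10^8 ≡ 25² = 625 ≡ 30 (mod 35)
12 = 8 + 4, so 10^12 = 10^8 × 10^4 ≡ 30 × 25 (mod 35)
Multiplying step by step:
  30 × 25 = 750 ≡ 15 (mod 35)
Result: 10^12 ≡ 15 (mod 35)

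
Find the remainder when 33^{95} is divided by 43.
By Fermat: 33^{42} ≡ 1 (mod 43). 95 = 2×42 + 11. So 33^{95} ≡ 33^{11} ≡ 28 (mod 43)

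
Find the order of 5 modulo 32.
Powers of 5 mod 32: 5^1≡5, 5^2≡25, 5^3≡29, 5^4≡17, 5^5≡21, 5^6≡9, 5^7≡13, 5^8≡1. Order = 8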